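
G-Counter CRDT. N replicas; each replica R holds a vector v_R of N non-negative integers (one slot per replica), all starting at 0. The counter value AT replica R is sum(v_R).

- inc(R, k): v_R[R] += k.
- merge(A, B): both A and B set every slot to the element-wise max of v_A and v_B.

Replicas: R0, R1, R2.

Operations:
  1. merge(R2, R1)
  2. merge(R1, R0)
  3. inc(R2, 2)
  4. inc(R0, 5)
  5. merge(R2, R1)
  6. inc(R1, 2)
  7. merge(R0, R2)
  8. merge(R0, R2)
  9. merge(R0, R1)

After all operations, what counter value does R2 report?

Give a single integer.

Answer: 7

Derivation:
Op 1: merge R2<->R1 -> R2=(0,0,0) R1=(0,0,0)
Op 2: merge R1<->R0 -> R1=(0,0,0) R0=(0,0,0)
Op 3: inc R2 by 2 -> R2=(0,0,2) value=2
Op 4: inc R0 by 5 -> R0=(5,0,0) value=5
Op 5: merge R2<->R1 -> R2=(0,0,2) R1=(0,0,2)
Op 6: inc R1 by 2 -> R1=(0,2,2) value=4
Op 7: merge R0<->R2 -> R0=(5,0,2) R2=(5,0,2)
Op 8: merge R0<->R2 -> R0=(5,0,2) R2=(5,0,2)
Op 9: merge R0<->R1 -> R0=(5,2,2) R1=(5,2,2)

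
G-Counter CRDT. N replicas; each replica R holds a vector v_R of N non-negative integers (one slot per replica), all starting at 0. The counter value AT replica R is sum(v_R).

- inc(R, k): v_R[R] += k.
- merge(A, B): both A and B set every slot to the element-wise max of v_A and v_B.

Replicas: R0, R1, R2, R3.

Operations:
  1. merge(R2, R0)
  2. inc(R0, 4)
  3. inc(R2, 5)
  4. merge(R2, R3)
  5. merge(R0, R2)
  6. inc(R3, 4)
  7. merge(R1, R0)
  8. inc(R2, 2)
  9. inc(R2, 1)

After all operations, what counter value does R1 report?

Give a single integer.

Op 1: merge R2<->R0 -> R2=(0,0,0,0) R0=(0,0,0,0)
Op 2: inc R0 by 4 -> R0=(4,0,0,0) value=4
Op 3: inc R2 by 5 -> R2=(0,0,5,0) value=5
Op 4: merge R2<->R3 -> R2=(0,0,5,0) R3=(0,0,5,0)
Op 5: merge R0<->R2 -> R0=(4,0,5,0) R2=(4,0,5,0)
Op 6: inc R3 by 4 -> R3=(0,0,5,4) value=9
Op 7: merge R1<->R0 -> R1=(4,0,5,0) R0=(4,0,5,0)
Op 8: inc R2 by 2 -> R2=(4,0,7,0) value=11
Op 9: inc R2 by 1 -> R2=(4,0,8,0) value=12

Answer: 9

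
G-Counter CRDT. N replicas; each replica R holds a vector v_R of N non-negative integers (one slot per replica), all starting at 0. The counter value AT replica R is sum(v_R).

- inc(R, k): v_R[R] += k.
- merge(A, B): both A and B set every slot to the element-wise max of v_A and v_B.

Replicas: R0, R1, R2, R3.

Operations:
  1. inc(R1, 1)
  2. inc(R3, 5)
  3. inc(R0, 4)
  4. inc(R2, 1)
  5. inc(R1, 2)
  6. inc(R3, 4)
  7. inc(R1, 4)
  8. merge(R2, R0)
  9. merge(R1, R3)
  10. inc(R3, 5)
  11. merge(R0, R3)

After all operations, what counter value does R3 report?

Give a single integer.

Op 1: inc R1 by 1 -> R1=(0,1,0,0) value=1
Op 2: inc R3 by 5 -> R3=(0,0,0,5) value=5
Op 3: inc R0 by 4 -> R0=(4,0,0,0) value=4
Op 4: inc R2 by 1 -> R2=(0,0,1,0) value=1
Op 5: inc R1 by 2 -> R1=(0,3,0,0) value=3
Op 6: inc R3 by 4 -> R3=(0,0,0,9) value=9
Op 7: inc R1 by 4 -> R1=(0,7,0,0) value=7
Op 8: merge R2<->R0 -> R2=(4,0,1,0) R0=(4,0,1,0)
Op 9: merge R1<->R3 -> R1=(0,7,0,9) R3=(0,7,0,9)
Op 10: inc R3 by 5 -> R3=(0,7,0,14) value=21
Op 11: merge R0<->R3 -> R0=(4,7,1,14) R3=(4,7,1,14)

Answer: 26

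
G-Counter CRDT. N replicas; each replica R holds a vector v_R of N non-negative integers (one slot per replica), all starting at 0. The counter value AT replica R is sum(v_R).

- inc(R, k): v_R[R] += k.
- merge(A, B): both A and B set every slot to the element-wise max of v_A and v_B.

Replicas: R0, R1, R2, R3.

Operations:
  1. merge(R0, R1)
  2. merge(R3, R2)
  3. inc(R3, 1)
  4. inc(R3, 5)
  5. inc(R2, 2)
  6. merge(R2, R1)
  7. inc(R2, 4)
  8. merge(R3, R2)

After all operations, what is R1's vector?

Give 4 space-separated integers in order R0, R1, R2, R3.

Op 1: merge R0<->R1 -> R0=(0,0,0,0) R1=(0,0,0,0)
Op 2: merge R3<->R2 -> R3=(0,0,0,0) R2=(0,0,0,0)
Op 3: inc R3 by 1 -> R3=(0,0,0,1) value=1
Op 4: inc R3 by 5 -> R3=(0,0,0,6) value=6
Op 5: inc R2 by 2 -> R2=(0,0,2,0) value=2
Op 6: merge R2<->R1 -> R2=(0,0,2,0) R1=(0,0,2,0)
Op 7: inc R2 by 4 -> R2=(0,0,6,0) value=6
Op 8: merge R3<->R2 -> R3=(0,0,6,6) R2=(0,0,6,6)

Answer: 0 0 2 0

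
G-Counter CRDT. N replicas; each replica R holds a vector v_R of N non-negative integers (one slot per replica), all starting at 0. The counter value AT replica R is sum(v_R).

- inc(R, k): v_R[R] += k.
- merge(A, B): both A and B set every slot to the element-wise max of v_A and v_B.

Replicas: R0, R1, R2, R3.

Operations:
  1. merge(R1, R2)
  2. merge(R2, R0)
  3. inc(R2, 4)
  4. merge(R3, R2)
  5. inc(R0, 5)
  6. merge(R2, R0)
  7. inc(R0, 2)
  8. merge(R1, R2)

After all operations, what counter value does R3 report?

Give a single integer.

Op 1: merge R1<->R2 -> R1=(0,0,0,0) R2=(0,0,0,0)
Op 2: merge R2<->R0 -> R2=(0,0,0,0) R0=(0,0,0,0)
Op 3: inc R2 by 4 -> R2=(0,0,4,0) value=4
Op 4: merge R3<->R2 -> R3=(0,0,4,0) R2=(0,0,4,0)
Op 5: inc R0 by 5 -> R0=(5,0,0,0) value=5
Op 6: merge R2<->R0 -> R2=(5,0,4,0) R0=(5,0,4,0)
Op 7: inc R0 by 2 -> R0=(7,0,4,0) value=11
Op 8: merge R1<->R2 -> R1=(5,0,4,0) R2=(5,0,4,0)

Answer: 4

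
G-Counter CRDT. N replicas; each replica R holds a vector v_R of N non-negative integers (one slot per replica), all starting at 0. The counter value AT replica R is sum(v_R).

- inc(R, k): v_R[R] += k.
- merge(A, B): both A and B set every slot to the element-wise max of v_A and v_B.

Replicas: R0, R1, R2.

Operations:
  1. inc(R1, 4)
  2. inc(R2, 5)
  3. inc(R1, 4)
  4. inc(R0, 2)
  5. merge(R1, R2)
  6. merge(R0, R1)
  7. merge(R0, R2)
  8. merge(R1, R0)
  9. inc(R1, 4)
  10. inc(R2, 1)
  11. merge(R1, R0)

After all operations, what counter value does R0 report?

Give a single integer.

Op 1: inc R1 by 4 -> R1=(0,4,0) value=4
Op 2: inc R2 by 5 -> R2=(0,0,5) value=5
Op 3: inc R1 by 4 -> R1=(0,8,0) value=8
Op 4: inc R0 by 2 -> R0=(2,0,0) value=2
Op 5: merge R1<->R2 -> R1=(0,8,5) R2=(0,8,5)
Op 6: merge R0<->R1 -> R0=(2,8,5) R1=(2,8,5)
Op 7: merge R0<->R2 -> R0=(2,8,5) R2=(2,8,5)
Op 8: merge R1<->R0 -> R1=(2,8,5) R0=(2,8,5)
Op 9: inc R1 by 4 -> R1=(2,12,5) value=19
Op 10: inc R2 by 1 -> R2=(2,8,6) value=16
Op 11: merge R1<->R0 -> R1=(2,12,5) R0=(2,12,5)

Answer: 19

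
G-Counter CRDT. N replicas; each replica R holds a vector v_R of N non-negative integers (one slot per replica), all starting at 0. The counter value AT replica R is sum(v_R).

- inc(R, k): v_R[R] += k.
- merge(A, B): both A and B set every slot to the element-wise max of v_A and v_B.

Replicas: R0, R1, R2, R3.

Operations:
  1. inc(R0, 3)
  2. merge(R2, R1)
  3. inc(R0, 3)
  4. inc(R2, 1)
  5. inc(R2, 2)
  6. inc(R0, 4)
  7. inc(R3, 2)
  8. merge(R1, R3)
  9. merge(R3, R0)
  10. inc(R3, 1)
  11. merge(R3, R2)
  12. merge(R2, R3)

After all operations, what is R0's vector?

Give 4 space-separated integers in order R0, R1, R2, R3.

Answer: 10 0 0 2

Derivation:
Op 1: inc R0 by 3 -> R0=(3,0,0,0) value=3
Op 2: merge R2<->R1 -> R2=(0,0,0,0) R1=(0,0,0,0)
Op 3: inc R0 by 3 -> R0=(6,0,0,0) value=6
Op 4: inc R2 by 1 -> R2=(0,0,1,0) value=1
Op 5: inc R2 by 2 -> R2=(0,0,3,0) value=3
Op 6: inc R0 by 4 -> R0=(10,0,0,0) value=10
Op 7: inc R3 by 2 -> R3=(0,0,0,2) value=2
Op 8: merge R1<->R3 -> R1=(0,0,0,2) R3=(0,0,0,2)
Op 9: merge R3<->R0 -> R3=(10,0,0,2) R0=(10,0,0,2)
Op 10: inc R3 by 1 -> R3=(10,0,0,3) value=13
Op 11: merge R3<->R2 -> R3=(10,0,3,3) R2=(10,0,3,3)
Op 12: merge R2<->R3 -> R2=(10,0,3,3) R3=(10,0,3,3)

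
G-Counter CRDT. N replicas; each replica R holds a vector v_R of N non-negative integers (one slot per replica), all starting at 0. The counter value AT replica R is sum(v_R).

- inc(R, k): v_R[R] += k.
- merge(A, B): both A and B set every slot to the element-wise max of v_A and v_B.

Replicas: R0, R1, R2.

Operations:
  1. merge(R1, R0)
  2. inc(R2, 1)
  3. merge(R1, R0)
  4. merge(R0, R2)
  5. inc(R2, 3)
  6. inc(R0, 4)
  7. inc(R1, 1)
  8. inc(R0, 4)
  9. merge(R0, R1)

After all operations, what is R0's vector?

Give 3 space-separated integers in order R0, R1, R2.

Answer: 8 1 1

Derivation:
Op 1: merge R1<->R0 -> R1=(0,0,0) R0=(0,0,0)
Op 2: inc R2 by 1 -> R2=(0,0,1) value=1
Op 3: merge R1<->R0 -> R1=(0,0,0) R0=(0,0,0)
Op 4: merge R0<->R2 -> R0=(0,0,1) R2=(0,0,1)
Op 5: inc R2 by 3 -> R2=(0,0,4) value=4
Op 6: inc R0 by 4 -> R0=(4,0,1) value=5
Op 7: inc R1 by 1 -> R1=(0,1,0) value=1
Op 8: inc R0 by 4 -> R0=(8,0,1) value=9
Op 9: merge R0<->R1 -> R0=(8,1,1) R1=(8,1,1)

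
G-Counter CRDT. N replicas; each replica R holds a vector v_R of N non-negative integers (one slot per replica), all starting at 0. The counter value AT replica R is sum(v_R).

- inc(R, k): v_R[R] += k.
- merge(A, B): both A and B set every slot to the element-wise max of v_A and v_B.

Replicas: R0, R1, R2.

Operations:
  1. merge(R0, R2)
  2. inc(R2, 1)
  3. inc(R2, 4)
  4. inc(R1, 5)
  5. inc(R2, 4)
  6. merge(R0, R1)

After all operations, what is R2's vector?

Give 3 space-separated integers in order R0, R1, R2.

Answer: 0 0 9

Derivation:
Op 1: merge R0<->R2 -> R0=(0,0,0) R2=(0,0,0)
Op 2: inc R2 by 1 -> R2=(0,0,1) value=1
Op 3: inc R2 by 4 -> R2=(0,0,5) value=5
Op 4: inc R1 by 5 -> R1=(0,5,0) value=5
Op 5: inc R2 by 4 -> R2=(0,0,9) value=9
Op 6: merge R0<->R1 -> R0=(0,5,0) R1=(0,5,0)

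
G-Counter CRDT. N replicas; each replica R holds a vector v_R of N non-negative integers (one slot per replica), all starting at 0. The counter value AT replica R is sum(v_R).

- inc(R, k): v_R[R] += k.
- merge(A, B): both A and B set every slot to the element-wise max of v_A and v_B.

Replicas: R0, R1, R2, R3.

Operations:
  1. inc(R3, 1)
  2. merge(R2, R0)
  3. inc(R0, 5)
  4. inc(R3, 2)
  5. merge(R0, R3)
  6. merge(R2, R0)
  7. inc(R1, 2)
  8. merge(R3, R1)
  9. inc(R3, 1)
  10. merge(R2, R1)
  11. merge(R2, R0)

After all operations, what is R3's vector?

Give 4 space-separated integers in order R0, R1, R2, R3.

Answer: 5 2 0 4

Derivation:
Op 1: inc R3 by 1 -> R3=(0,0,0,1) value=1
Op 2: merge R2<->R0 -> R2=(0,0,0,0) R0=(0,0,0,0)
Op 3: inc R0 by 5 -> R0=(5,0,0,0) value=5
Op 4: inc R3 by 2 -> R3=(0,0,0,3) value=3
Op 5: merge R0<->R3 -> R0=(5,0,0,3) R3=(5,0,0,3)
Op 6: merge R2<->R0 -> R2=(5,0,0,3) R0=(5,0,0,3)
Op 7: inc R1 by 2 -> R1=(0,2,0,0) value=2
Op 8: merge R3<->R1 -> R3=(5,2,0,3) R1=(5,2,0,3)
Op 9: inc R3 by 1 -> R3=(5,2,0,4) value=11
Op 10: merge R2<->R1 -> R2=(5,2,0,3) R1=(5,2,0,3)
Op 11: merge R2<->R0 -> R2=(5,2,0,3) R0=(5,2,0,3)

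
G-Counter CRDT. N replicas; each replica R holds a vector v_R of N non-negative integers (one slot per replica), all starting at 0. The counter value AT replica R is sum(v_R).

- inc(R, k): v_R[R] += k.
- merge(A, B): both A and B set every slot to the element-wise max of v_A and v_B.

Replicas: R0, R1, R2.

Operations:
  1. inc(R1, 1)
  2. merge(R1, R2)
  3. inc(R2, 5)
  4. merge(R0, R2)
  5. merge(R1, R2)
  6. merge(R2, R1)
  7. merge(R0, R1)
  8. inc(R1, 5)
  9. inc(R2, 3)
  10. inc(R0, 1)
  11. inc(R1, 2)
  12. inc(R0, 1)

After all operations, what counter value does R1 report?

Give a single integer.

Op 1: inc R1 by 1 -> R1=(0,1,0) value=1
Op 2: merge R1<->R2 -> R1=(0,1,0) R2=(0,1,0)
Op 3: inc R2 by 5 -> R2=(0,1,5) value=6
Op 4: merge R0<->R2 -> R0=(0,1,5) R2=(0,1,5)
Op 5: merge R1<->R2 -> R1=(0,1,5) R2=(0,1,5)
Op 6: merge R2<->R1 -> R2=(0,1,5) R1=(0,1,5)
Op 7: merge R0<->R1 -> R0=(0,1,5) R1=(0,1,5)
Op 8: inc R1 by 5 -> R1=(0,6,5) value=11
Op 9: inc R2 by 3 -> R2=(0,1,8) value=9
Op 10: inc R0 by 1 -> R0=(1,1,5) value=7
Op 11: inc R1 by 2 -> R1=(0,8,5) value=13
Op 12: inc R0 by 1 -> R0=(2,1,5) value=8

Answer: 13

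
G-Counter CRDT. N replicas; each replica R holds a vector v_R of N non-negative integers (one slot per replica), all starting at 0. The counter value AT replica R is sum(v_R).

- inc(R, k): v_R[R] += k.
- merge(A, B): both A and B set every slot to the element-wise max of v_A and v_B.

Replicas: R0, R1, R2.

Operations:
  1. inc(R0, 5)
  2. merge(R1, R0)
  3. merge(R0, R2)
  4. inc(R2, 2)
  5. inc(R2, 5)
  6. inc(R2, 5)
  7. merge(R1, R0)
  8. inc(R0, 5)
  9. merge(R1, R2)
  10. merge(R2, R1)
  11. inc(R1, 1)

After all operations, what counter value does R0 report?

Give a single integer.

Op 1: inc R0 by 5 -> R0=(5,0,0) value=5
Op 2: merge R1<->R0 -> R1=(5,0,0) R0=(5,0,0)
Op 3: merge R0<->R2 -> R0=(5,0,0) R2=(5,0,0)
Op 4: inc R2 by 2 -> R2=(5,0,2) value=7
Op 5: inc R2 by 5 -> R2=(5,0,7) value=12
Op 6: inc R2 by 5 -> R2=(5,0,12) value=17
Op 7: merge R1<->R0 -> R1=(5,0,0) R0=(5,0,0)
Op 8: inc R0 by 5 -> R0=(10,0,0) value=10
Op 9: merge R1<->R2 -> R1=(5,0,12) R2=(5,0,12)
Op 10: merge R2<->R1 -> R2=(5,0,12) R1=(5,0,12)
Op 11: inc R1 by 1 -> R1=(5,1,12) value=18

Answer: 10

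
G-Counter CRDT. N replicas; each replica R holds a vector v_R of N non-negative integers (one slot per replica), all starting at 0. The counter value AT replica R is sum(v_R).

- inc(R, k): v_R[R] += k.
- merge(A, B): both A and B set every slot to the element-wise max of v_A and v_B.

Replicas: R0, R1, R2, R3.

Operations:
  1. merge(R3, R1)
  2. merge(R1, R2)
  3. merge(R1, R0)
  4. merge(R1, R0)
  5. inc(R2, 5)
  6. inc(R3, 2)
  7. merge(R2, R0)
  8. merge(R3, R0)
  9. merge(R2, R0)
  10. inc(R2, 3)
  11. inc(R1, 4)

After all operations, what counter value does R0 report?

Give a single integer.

Answer: 7

Derivation:
Op 1: merge R3<->R1 -> R3=(0,0,0,0) R1=(0,0,0,0)
Op 2: merge R1<->R2 -> R1=(0,0,0,0) R2=(0,0,0,0)
Op 3: merge R1<->R0 -> R1=(0,0,0,0) R0=(0,0,0,0)
Op 4: merge R1<->R0 -> R1=(0,0,0,0) R0=(0,0,0,0)
Op 5: inc R2 by 5 -> R2=(0,0,5,0) value=5
Op 6: inc R3 by 2 -> R3=(0,0,0,2) value=2
Op 7: merge R2<->R0 -> R2=(0,0,5,0) R0=(0,0,5,0)
Op 8: merge R3<->R0 -> R3=(0,0,5,2) R0=(0,0,5,2)
Op 9: merge R2<->R0 -> R2=(0,0,5,2) R0=(0,0,5,2)
Op 10: inc R2 by 3 -> R2=(0,0,8,2) value=10
Op 11: inc R1 by 4 -> R1=(0,4,0,0) value=4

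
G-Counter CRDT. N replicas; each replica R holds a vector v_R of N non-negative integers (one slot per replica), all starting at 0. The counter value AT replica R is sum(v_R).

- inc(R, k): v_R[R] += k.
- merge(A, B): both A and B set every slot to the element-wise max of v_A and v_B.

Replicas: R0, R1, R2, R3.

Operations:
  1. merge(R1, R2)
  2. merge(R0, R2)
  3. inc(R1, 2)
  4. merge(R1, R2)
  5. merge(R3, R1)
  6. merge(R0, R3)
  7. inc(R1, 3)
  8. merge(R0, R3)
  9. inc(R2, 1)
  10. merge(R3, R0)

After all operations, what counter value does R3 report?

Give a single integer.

Answer: 2

Derivation:
Op 1: merge R1<->R2 -> R1=(0,0,0,0) R2=(0,0,0,0)
Op 2: merge R0<->R2 -> R0=(0,0,0,0) R2=(0,0,0,0)
Op 3: inc R1 by 2 -> R1=(0,2,0,0) value=2
Op 4: merge R1<->R2 -> R1=(0,2,0,0) R2=(0,2,0,0)
Op 5: merge R3<->R1 -> R3=(0,2,0,0) R1=(0,2,0,0)
Op 6: merge R0<->R3 -> R0=(0,2,0,0) R3=(0,2,0,0)
Op 7: inc R1 by 3 -> R1=(0,5,0,0) value=5
Op 8: merge R0<->R3 -> R0=(0,2,0,0) R3=(0,2,0,0)
Op 9: inc R2 by 1 -> R2=(0,2,1,0) value=3
Op 10: merge R3<->R0 -> R3=(0,2,0,0) R0=(0,2,0,0)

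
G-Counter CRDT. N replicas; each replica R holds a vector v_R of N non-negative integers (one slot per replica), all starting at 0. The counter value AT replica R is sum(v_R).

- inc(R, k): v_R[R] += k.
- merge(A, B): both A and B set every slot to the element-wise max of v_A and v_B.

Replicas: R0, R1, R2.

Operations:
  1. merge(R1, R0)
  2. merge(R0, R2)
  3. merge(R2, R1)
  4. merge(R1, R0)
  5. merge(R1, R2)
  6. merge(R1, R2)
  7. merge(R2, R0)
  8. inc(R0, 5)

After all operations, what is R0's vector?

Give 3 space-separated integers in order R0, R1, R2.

Op 1: merge R1<->R0 -> R1=(0,0,0) R0=(0,0,0)
Op 2: merge R0<->R2 -> R0=(0,0,0) R2=(0,0,0)
Op 3: merge R2<->R1 -> R2=(0,0,0) R1=(0,0,0)
Op 4: merge R1<->R0 -> R1=(0,0,0) R0=(0,0,0)
Op 5: merge R1<->R2 -> R1=(0,0,0) R2=(0,0,0)
Op 6: merge R1<->R2 -> R1=(0,0,0) R2=(0,0,0)
Op 7: merge R2<->R0 -> R2=(0,0,0) R0=(0,0,0)
Op 8: inc R0 by 5 -> R0=(5,0,0) value=5

Answer: 5 0 0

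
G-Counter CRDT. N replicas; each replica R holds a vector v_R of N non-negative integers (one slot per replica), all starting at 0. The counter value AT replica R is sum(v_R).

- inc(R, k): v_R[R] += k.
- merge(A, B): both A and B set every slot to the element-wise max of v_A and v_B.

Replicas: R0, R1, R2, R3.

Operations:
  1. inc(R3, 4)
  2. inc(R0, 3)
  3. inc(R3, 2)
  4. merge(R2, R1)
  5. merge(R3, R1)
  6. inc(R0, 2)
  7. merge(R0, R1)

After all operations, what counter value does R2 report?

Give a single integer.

Op 1: inc R3 by 4 -> R3=(0,0,0,4) value=4
Op 2: inc R0 by 3 -> R0=(3,0,0,0) value=3
Op 3: inc R3 by 2 -> R3=(0,0,0,6) value=6
Op 4: merge R2<->R1 -> R2=(0,0,0,0) R1=(0,0,0,0)
Op 5: merge R3<->R1 -> R3=(0,0,0,6) R1=(0,0,0,6)
Op 6: inc R0 by 2 -> R0=(5,0,0,0) value=5
Op 7: merge R0<->R1 -> R0=(5,0,0,6) R1=(5,0,0,6)

Answer: 0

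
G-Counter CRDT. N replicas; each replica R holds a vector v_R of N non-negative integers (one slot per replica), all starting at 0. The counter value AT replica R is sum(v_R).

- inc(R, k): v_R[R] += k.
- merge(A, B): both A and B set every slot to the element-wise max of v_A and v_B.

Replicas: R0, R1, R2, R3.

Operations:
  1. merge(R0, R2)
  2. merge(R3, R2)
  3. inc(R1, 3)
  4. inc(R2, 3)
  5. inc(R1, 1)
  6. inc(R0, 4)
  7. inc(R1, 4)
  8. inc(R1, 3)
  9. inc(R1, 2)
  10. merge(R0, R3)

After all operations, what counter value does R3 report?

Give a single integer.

Answer: 4

Derivation:
Op 1: merge R0<->R2 -> R0=(0,0,0,0) R2=(0,0,0,0)
Op 2: merge R3<->R2 -> R3=(0,0,0,0) R2=(0,0,0,0)
Op 3: inc R1 by 3 -> R1=(0,3,0,0) value=3
Op 4: inc R2 by 3 -> R2=(0,0,3,0) value=3
Op 5: inc R1 by 1 -> R1=(0,4,0,0) value=4
Op 6: inc R0 by 4 -> R0=(4,0,0,0) value=4
Op 7: inc R1 by 4 -> R1=(0,8,0,0) value=8
Op 8: inc R1 by 3 -> R1=(0,11,0,0) value=11
Op 9: inc R1 by 2 -> R1=(0,13,0,0) value=13
Op 10: merge R0<->R3 -> R0=(4,0,0,0) R3=(4,0,0,0)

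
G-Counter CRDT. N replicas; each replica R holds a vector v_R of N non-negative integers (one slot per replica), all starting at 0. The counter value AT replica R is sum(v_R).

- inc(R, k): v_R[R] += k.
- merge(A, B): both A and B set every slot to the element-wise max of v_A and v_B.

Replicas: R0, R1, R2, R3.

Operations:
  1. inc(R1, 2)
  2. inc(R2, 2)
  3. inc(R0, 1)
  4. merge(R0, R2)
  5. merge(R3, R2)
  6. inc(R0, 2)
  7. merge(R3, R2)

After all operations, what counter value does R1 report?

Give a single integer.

Op 1: inc R1 by 2 -> R1=(0,2,0,0) value=2
Op 2: inc R2 by 2 -> R2=(0,0,2,0) value=2
Op 3: inc R0 by 1 -> R0=(1,0,0,0) value=1
Op 4: merge R0<->R2 -> R0=(1,0,2,0) R2=(1,0,2,0)
Op 5: merge R3<->R2 -> R3=(1,0,2,0) R2=(1,0,2,0)
Op 6: inc R0 by 2 -> R0=(3,0,2,0) value=5
Op 7: merge R3<->R2 -> R3=(1,0,2,0) R2=(1,0,2,0)

Answer: 2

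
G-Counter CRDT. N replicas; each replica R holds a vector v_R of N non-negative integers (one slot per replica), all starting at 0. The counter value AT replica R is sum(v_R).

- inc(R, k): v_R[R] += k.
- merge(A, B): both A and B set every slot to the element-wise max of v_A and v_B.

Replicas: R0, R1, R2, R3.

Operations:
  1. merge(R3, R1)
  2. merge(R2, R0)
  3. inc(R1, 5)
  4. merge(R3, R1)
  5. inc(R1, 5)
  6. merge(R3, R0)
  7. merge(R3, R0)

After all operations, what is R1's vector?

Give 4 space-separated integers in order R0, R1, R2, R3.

Answer: 0 10 0 0

Derivation:
Op 1: merge R3<->R1 -> R3=(0,0,0,0) R1=(0,0,0,0)
Op 2: merge R2<->R0 -> R2=(0,0,0,0) R0=(0,0,0,0)
Op 3: inc R1 by 5 -> R1=(0,5,0,0) value=5
Op 4: merge R3<->R1 -> R3=(0,5,0,0) R1=(0,5,0,0)
Op 5: inc R1 by 5 -> R1=(0,10,0,0) value=10
Op 6: merge R3<->R0 -> R3=(0,5,0,0) R0=(0,5,0,0)
Op 7: merge R3<->R0 -> R3=(0,5,0,0) R0=(0,5,0,0)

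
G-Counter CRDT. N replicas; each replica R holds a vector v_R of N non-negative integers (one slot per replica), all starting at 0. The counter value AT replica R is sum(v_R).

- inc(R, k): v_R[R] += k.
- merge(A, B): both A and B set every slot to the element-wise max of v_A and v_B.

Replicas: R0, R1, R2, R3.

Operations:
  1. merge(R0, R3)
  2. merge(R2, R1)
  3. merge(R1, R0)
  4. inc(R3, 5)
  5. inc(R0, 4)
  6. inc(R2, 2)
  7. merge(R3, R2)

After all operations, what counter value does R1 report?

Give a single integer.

Answer: 0

Derivation:
Op 1: merge R0<->R3 -> R0=(0,0,0,0) R3=(0,0,0,0)
Op 2: merge R2<->R1 -> R2=(0,0,0,0) R1=(0,0,0,0)
Op 3: merge R1<->R0 -> R1=(0,0,0,0) R0=(0,0,0,0)
Op 4: inc R3 by 5 -> R3=(0,0,0,5) value=5
Op 5: inc R0 by 4 -> R0=(4,0,0,0) value=4
Op 6: inc R2 by 2 -> R2=(0,0,2,0) value=2
Op 7: merge R3<->R2 -> R3=(0,0,2,5) R2=(0,0,2,5)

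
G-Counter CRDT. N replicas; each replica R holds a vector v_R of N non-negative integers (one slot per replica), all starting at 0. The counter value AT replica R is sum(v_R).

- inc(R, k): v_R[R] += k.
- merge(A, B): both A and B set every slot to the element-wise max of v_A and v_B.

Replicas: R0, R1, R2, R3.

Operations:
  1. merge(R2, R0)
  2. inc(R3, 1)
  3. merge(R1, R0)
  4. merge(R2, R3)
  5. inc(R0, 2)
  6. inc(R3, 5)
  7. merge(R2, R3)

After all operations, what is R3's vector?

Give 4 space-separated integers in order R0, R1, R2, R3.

Op 1: merge R2<->R0 -> R2=(0,0,0,0) R0=(0,0,0,0)
Op 2: inc R3 by 1 -> R3=(0,0,0,1) value=1
Op 3: merge R1<->R0 -> R1=(0,0,0,0) R0=(0,0,0,0)
Op 4: merge R2<->R3 -> R2=(0,0,0,1) R3=(0,0,0,1)
Op 5: inc R0 by 2 -> R0=(2,0,0,0) value=2
Op 6: inc R3 by 5 -> R3=(0,0,0,6) value=6
Op 7: merge R2<->R3 -> R2=(0,0,0,6) R3=(0,0,0,6)

Answer: 0 0 0 6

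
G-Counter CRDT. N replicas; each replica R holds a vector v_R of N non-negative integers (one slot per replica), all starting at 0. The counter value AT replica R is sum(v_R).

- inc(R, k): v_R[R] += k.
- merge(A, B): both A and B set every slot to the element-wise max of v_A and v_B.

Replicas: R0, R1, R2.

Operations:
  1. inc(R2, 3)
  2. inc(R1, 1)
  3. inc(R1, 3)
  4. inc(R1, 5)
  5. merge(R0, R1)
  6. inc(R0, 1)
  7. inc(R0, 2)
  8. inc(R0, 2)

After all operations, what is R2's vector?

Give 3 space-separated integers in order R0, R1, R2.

Op 1: inc R2 by 3 -> R2=(0,0,3) value=3
Op 2: inc R1 by 1 -> R1=(0,1,0) value=1
Op 3: inc R1 by 3 -> R1=(0,4,0) value=4
Op 4: inc R1 by 5 -> R1=(0,9,0) value=9
Op 5: merge R0<->R1 -> R0=(0,9,0) R1=(0,9,0)
Op 6: inc R0 by 1 -> R0=(1,9,0) value=10
Op 7: inc R0 by 2 -> R0=(3,9,0) value=12
Op 8: inc R0 by 2 -> R0=(5,9,0) value=14

Answer: 0 0 3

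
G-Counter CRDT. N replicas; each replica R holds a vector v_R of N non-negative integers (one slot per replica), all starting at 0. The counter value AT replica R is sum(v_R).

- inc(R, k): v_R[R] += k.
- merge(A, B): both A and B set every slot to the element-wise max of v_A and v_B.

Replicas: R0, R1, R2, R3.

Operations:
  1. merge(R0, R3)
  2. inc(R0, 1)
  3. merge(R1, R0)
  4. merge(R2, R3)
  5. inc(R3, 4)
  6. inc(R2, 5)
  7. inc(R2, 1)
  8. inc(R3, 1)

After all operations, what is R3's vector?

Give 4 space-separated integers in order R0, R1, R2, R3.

Op 1: merge R0<->R3 -> R0=(0,0,0,0) R3=(0,0,0,0)
Op 2: inc R0 by 1 -> R0=(1,0,0,0) value=1
Op 3: merge R1<->R0 -> R1=(1,0,0,0) R0=(1,0,0,0)
Op 4: merge R2<->R3 -> R2=(0,0,0,0) R3=(0,0,0,0)
Op 5: inc R3 by 4 -> R3=(0,0,0,4) value=4
Op 6: inc R2 by 5 -> R2=(0,0,5,0) value=5
Op 7: inc R2 by 1 -> R2=(0,0,6,0) value=6
Op 8: inc R3 by 1 -> R3=(0,0,0,5) value=5

Answer: 0 0 0 5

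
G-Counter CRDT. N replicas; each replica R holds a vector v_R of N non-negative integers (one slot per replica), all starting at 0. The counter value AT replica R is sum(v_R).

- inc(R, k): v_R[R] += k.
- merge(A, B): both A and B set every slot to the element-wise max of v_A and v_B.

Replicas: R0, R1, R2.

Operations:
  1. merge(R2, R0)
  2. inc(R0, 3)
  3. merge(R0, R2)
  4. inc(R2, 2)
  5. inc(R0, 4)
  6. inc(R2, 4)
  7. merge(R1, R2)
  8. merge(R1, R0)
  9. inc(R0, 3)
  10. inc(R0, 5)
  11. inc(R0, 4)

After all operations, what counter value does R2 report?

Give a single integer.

Op 1: merge R2<->R0 -> R2=(0,0,0) R0=(0,0,0)
Op 2: inc R0 by 3 -> R0=(3,0,0) value=3
Op 3: merge R0<->R2 -> R0=(3,0,0) R2=(3,0,0)
Op 4: inc R2 by 2 -> R2=(3,0,2) value=5
Op 5: inc R0 by 4 -> R0=(7,0,0) value=7
Op 6: inc R2 by 4 -> R2=(3,0,6) value=9
Op 7: merge R1<->R2 -> R1=(3,0,6) R2=(3,0,6)
Op 8: merge R1<->R0 -> R1=(7,0,6) R0=(7,0,6)
Op 9: inc R0 by 3 -> R0=(10,0,6) value=16
Op 10: inc R0 by 5 -> R0=(15,0,6) value=21
Op 11: inc R0 by 4 -> R0=(19,0,6) value=25

Answer: 9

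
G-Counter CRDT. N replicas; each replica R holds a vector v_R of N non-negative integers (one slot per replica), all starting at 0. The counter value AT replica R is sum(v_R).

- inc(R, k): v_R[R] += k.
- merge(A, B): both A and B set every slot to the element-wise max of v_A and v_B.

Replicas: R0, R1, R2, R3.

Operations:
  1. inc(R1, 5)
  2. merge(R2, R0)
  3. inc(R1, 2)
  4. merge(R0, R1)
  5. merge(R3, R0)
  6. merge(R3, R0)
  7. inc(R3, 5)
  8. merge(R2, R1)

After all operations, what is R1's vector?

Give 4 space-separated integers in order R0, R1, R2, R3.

Answer: 0 7 0 0

Derivation:
Op 1: inc R1 by 5 -> R1=(0,5,0,0) value=5
Op 2: merge R2<->R0 -> R2=(0,0,0,0) R0=(0,0,0,0)
Op 3: inc R1 by 2 -> R1=(0,7,0,0) value=7
Op 4: merge R0<->R1 -> R0=(0,7,0,0) R1=(0,7,0,0)
Op 5: merge R3<->R0 -> R3=(0,7,0,0) R0=(0,7,0,0)
Op 6: merge R3<->R0 -> R3=(0,7,0,0) R0=(0,7,0,0)
Op 7: inc R3 by 5 -> R3=(0,7,0,5) value=12
Op 8: merge R2<->R1 -> R2=(0,7,0,0) R1=(0,7,0,0)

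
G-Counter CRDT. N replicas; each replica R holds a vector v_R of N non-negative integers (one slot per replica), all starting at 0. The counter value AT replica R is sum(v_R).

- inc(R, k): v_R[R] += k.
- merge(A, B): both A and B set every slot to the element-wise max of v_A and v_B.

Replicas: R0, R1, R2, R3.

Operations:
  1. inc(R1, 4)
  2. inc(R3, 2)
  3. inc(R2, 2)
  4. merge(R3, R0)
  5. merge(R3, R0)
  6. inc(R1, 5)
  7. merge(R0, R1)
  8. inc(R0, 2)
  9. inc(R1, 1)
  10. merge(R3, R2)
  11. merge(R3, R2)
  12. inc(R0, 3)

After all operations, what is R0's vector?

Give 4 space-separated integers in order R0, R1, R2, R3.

Answer: 5 9 0 2

Derivation:
Op 1: inc R1 by 4 -> R1=(0,4,0,0) value=4
Op 2: inc R3 by 2 -> R3=(0,0,0,2) value=2
Op 3: inc R2 by 2 -> R2=(0,0,2,0) value=2
Op 4: merge R3<->R0 -> R3=(0,0,0,2) R0=(0,0,0,2)
Op 5: merge R3<->R0 -> R3=(0,0,0,2) R0=(0,0,0,2)
Op 6: inc R1 by 5 -> R1=(0,9,0,0) value=9
Op 7: merge R0<->R1 -> R0=(0,9,0,2) R1=(0,9,0,2)
Op 8: inc R0 by 2 -> R0=(2,9,0,2) value=13
Op 9: inc R1 by 1 -> R1=(0,10,0,2) value=12
Op 10: merge R3<->R2 -> R3=(0,0,2,2) R2=(0,0,2,2)
Op 11: merge R3<->R2 -> R3=(0,0,2,2) R2=(0,0,2,2)
Op 12: inc R0 by 3 -> R0=(5,9,0,2) value=16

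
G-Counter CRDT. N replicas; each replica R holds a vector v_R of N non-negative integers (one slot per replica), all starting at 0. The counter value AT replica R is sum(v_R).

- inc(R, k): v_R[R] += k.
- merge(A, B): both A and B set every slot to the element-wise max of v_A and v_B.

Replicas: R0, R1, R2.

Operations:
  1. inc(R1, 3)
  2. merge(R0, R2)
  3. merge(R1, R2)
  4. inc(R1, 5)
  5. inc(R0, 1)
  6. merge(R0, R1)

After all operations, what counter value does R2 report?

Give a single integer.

Answer: 3

Derivation:
Op 1: inc R1 by 3 -> R1=(0,3,0) value=3
Op 2: merge R0<->R2 -> R0=(0,0,0) R2=(0,0,0)
Op 3: merge R1<->R2 -> R1=(0,3,0) R2=(0,3,0)
Op 4: inc R1 by 5 -> R1=(0,8,0) value=8
Op 5: inc R0 by 1 -> R0=(1,0,0) value=1
Op 6: merge R0<->R1 -> R0=(1,8,0) R1=(1,8,0)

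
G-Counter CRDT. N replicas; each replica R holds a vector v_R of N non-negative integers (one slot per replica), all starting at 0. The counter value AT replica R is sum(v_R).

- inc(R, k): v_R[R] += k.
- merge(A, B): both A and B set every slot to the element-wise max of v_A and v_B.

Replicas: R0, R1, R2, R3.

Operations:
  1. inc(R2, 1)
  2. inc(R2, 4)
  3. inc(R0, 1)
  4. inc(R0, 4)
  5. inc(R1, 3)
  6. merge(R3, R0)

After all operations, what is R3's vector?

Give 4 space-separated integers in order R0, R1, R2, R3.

Answer: 5 0 0 0

Derivation:
Op 1: inc R2 by 1 -> R2=(0,0,1,0) value=1
Op 2: inc R2 by 4 -> R2=(0,0,5,0) value=5
Op 3: inc R0 by 1 -> R0=(1,0,0,0) value=1
Op 4: inc R0 by 4 -> R0=(5,0,0,0) value=5
Op 5: inc R1 by 3 -> R1=(0,3,0,0) value=3
Op 6: merge R3<->R0 -> R3=(5,0,0,0) R0=(5,0,0,0)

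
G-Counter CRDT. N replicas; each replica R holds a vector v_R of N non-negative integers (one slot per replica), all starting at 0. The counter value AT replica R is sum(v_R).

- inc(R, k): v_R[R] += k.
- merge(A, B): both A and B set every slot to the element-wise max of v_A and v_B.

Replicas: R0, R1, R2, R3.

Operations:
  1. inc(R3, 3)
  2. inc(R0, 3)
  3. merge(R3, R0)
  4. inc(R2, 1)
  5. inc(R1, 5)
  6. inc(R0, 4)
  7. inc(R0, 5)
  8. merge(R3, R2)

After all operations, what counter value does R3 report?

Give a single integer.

Answer: 7

Derivation:
Op 1: inc R3 by 3 -> R3=(0,0,0,3) value=3
Op 2: inc R0 by 3 -> R0=(3,0,0,0) value=3
Op 3: merge R3<->R0 -> R3=(3,0,0,3) R0=(3,0,0,3)
Op 4: inc R2 by 1 -> R2=(0,0,1,0) value=1
Op 5: inc R1 by 5 -> R1=(0,5,0,0) value=5
Op 6: inc R0 by 4 -> R0=(7,0,0,3) value=10
Op 7: inc R0 by 5 -> R0=(12,0,0,3) value=15
Op 8: merge R3<->R2 -> R3=(3,0,1,3) R2=(3,0,1,3)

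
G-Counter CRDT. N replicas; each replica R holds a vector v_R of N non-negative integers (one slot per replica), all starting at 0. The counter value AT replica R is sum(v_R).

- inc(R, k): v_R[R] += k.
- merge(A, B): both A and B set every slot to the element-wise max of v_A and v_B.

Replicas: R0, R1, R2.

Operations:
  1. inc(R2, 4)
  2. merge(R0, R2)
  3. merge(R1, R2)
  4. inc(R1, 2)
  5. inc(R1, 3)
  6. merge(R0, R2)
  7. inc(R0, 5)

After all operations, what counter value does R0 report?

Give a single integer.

Answer: 9

Derivation:
Op 1: inc R2 by 4 -> R2=(0,0,4) value=4
Op 2: merge R0<->R2 -> R0=(0,0,4) R2=(0,0,4)
Op 3: merge R1<->R2 -> R1=(0,0,4) R2=(0,0,4)
Op 4: inc R1 by 2 -> R1=(0,2,4) value=6
Op 5: inc R1 by 3 -> R1=(0,5,4) value=9
Op 6: merge R0<->R2 -> R0=(0,0,4) R2=(0,0,4)
Op 7: inc R0 by 5 -> R0=(5,0,4) value=9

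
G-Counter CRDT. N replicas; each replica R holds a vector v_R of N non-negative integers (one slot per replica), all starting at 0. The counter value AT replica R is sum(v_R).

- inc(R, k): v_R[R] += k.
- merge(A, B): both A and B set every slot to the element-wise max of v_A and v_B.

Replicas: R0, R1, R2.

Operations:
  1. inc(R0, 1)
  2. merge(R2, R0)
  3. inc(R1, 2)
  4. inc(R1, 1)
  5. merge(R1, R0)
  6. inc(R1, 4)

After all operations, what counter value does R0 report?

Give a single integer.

Answer: 4

Derivation:
Op 1: inc R0 by 1 -> R0=(1,0,0) value=1
Op 2: merge R2<->R0 -> R2=(1,0,0) R0=(1,0,0)
Op 3: inc R1 by 2 -> R1=(0,2,0) value=2
Op 4: inc R1 by 1 -> R1=(0,3,0) value=3
Op 5: merge R1<->R0 -> R1=(1,3,0) R0=(1,3,0)
Op 6: inc R1 by 4 -> R1=(1,7,0) value=8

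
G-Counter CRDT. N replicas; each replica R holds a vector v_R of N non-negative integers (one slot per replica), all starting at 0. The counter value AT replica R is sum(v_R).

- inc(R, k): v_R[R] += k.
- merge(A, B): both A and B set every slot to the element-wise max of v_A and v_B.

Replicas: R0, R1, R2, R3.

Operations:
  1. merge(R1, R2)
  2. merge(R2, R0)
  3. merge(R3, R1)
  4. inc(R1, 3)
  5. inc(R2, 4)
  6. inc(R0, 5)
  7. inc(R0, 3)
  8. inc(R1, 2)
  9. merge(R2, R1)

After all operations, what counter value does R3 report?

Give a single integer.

Op 1: merge R1<->R2 -> R1=(0,0,0,0) R2=(0,0,0,0)
Op 2: merge R2<->R0 -> R2=(0,0,0,0) R0=(0,0,0,0)
Op 3: merge R3<->R1 -> R3=(0,0,0,0) R1=(0,0,0,0)
Op 4: inc R1 by 3 -> R1=(0,3,0,0) value=3
Op 5: inc R2 by 4 -> R2=(0,0,4,0) value=4
Op 6: inc R0 by 5 -> R0=(5,0,0,0) value=5
Op 7: inc R0 by 3 -> R0=(8,0,0,0) value=8
Op 8: inc R1 by 2 -> R1=(0,5,0,0) value=5
Op 9: merge R2<->R1 -> R2=(0,5,4,0) R1=(0,5,4,0)

Answer: 0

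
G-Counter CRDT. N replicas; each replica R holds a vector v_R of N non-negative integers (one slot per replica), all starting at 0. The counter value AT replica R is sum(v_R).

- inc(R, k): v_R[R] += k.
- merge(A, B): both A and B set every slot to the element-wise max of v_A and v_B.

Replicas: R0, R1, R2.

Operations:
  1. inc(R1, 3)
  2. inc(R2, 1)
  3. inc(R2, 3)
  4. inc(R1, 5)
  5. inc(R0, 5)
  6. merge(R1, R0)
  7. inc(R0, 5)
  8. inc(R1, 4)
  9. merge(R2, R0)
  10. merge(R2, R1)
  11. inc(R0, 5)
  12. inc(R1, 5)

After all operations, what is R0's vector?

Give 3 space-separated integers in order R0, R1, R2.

Answer: 15 8 4

Derivation:
Op 1: inc R1 by 3 -> R1=(0,3,0) value=3
Op 2: inc R2 by 1 -> R2=(0,0,1) value=1
Op 3: inc R2 by 3 -> R2=(0,0,4) value=4
Op 4: inc R1 by 5 -> R1=(0,8,0) value=8
Op 5: inc R0 by 5 -> R0=(5,0,0) value=5
Op 6: merge R1<->R0 -> R1=(5,8,0) R0=(5,8,0)
Op 7: inc R0 by 5 -> R0=(10,8,0) value=18
Op 8: inc R1 by 4 -> R1=(5,12,0) value=17
Op 9: merge R2<->R0 -> R2=(10,8,4) R0=(10,8,4)
Op 10: merge R2<->R1 -> R2=(10,12,4) R1=(10,12,4)
Op 11: inc R0 by 5 -> R0=(15,8,4) value=27
Op 12: inc R1 by 5 -> R1=(10,17,4) value=31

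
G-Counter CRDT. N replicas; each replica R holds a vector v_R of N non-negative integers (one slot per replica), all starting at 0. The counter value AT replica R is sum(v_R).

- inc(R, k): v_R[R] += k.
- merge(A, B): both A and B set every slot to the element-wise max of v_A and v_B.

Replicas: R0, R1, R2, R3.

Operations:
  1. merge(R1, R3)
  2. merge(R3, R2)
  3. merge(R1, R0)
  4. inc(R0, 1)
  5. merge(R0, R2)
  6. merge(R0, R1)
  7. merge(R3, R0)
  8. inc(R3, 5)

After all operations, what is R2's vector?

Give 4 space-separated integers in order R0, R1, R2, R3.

Answer: 1 0 0 0

Derivation:
Op 1: merge R1<->R3 -> R1=(0,0,0,0) R3=(0,0,0,0)
Op 2: merge R3<->R2 -> R3=(0,0,0,0) R2=(0,0,0,0)
Op 3: merge R1<->R0 -> R1=(0,0,0,0) R0=(0,0,0,0)
Op 4: inc R0 by 1 -> R0=(1,0,0,0) value=1
Op 5: merge R0<->R2 -> R0=(1,0,0,0) R2=(1,0,0,0)
Op 6: merge R0<->R1 -> R0=(1,0,0,0) R1=(1,0,0,0)
Op 7: merge R3<->R0 -> R3=(1,0,0,0) R0=(1,0,0,0)
Op 8: inc R3 by 5 -> R3=(1,0,0,5) value=6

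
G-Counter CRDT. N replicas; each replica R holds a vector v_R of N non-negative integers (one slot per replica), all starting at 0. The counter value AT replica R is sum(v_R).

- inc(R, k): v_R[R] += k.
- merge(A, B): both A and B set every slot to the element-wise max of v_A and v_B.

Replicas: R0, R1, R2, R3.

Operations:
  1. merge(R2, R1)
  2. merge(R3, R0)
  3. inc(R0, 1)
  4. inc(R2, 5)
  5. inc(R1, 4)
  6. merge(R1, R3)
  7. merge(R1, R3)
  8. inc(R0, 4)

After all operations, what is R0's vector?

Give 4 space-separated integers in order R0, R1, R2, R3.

Answer: 5 0 0 0

Derivation:
Op 1: merge R2<->R1 -> R2=(0,0,0,0) R1=(0,0,0,0)
Op 2: merge R3<->R0 -> R3=(0,0,0,0) R0=(0,0,0,0)
Op 3: inc R0 by 1 -> R0=(1,0,0,0) value=1
Op 4: inc R2 by 5 -> R2=(0,0,5,0) value=5
Op 5: inc R1 by 4 -> R1=(0,4,0,0) value=4
Op 6: merge R1<->R3 -> R1=(0,4,0,0) R3=(0,4,0,0)
Op 7: merge R1<->R3 -> R1=(0,4,0,0) R3=(0,4,0,0)
Op 8: inc R0 by 4 -> R0=(5,0,0,0) value=5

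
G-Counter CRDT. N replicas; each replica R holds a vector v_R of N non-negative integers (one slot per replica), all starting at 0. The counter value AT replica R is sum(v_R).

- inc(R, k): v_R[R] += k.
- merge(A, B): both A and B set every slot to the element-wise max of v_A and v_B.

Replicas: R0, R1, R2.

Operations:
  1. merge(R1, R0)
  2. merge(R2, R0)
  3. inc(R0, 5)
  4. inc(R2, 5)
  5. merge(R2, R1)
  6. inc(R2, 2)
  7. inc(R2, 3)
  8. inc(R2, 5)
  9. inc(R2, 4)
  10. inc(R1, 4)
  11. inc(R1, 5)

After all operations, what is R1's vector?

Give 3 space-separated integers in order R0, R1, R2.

Answer: 0 9 5

Derivation:
Op 1: merge R1<->R0 -> R1=(0,0,0) R0=(0,0,0)
Op 2: merge R2<->R0 -> R2=(0,0,0) R0=(0,0,0)
Op 3: inc R0 by 5 -> R0=(5,0,0) value=5
Op 4: inc R2 by 5 -> R2=(0,0,5) value=5
Op 5: merge R2<->R1 -> R2=(0,0,5) R1=(0,0,5)
Op 6: inc R2 by 2 -> R2=(0,0,7) value=7
Op 7: inc R2 by 3 -> R2=(0,0,10) value=10
Op 8: inc R2 by 5 -> R2=(0,0,15) value=15
Op 9: inc R2 by 4 -> R2=(0,0,19) value=19
Op 10: inc R1 by 4 -> R1=(0,4,5) value=9
Op 11: inc R1 by 5 -> R1=(0,9,5) value=14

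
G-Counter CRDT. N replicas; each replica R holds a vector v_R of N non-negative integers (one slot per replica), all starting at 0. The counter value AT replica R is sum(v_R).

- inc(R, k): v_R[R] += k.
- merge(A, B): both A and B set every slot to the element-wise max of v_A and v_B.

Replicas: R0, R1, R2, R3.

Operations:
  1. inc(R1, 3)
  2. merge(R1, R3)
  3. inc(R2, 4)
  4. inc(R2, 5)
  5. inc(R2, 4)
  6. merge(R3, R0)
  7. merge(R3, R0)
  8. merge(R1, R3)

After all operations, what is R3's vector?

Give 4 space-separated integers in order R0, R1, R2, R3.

Op 1: inc R1 by 3 -> R1=(0,3,0,0) value=3
Op 2: merge R1<->R3 -> R1=(0,3,0,0) R3=(0,3,0,0)
Op 3: inc R2 by 4 -> R2=(0,0,4,0) value=4
Op 4: inc R2 by 5 -> R2=(0,0,9,0) value=9
Op 5: inc R2 by 4 -> R2=(0,0,13,0) value=13
Op 6: merge R3<->R0 -> R3=(0,3,0,0) R0=(0,3,0,0)
Op 7: merge R3<->R0 -> R3=(0,3,0,0) R0=(0,3,0,0)
Op 8: merge R1<->R3 -> R1=(0,3,0,0) R3=(0,3,0,0)

Answer: 0 3 0 0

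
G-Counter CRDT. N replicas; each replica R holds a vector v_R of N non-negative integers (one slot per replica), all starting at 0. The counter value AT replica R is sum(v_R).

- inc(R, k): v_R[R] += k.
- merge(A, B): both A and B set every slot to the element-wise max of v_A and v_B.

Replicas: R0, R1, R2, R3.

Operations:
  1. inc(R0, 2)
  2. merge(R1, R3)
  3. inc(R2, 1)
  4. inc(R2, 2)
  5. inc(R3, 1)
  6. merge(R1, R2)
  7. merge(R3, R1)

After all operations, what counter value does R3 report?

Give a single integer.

Op 1: inc R0 by 2 -> R0=(2,0,0,0) value=2
Op 2: merge R1<->R3 -> R1=(0,0,0,0) R3=(0,0,0,0)
Op 3: inc R2 by 1 -> R2=(0,0,1,0) value=1
Op 4: inc R2 by 2 -> R2=(0,0,3,0) value=3
Op 5: inc R3 by 1 -> R3=(0,0,0,1) value=1
Op 6: merge R1<->R2 -> R1=(0,0,3,0) R2=(0,0,3,0)
Op 7: merge R3<->R1 -> R3=(0,0,3,1) R1=(0,0,3,1)

Answer: 4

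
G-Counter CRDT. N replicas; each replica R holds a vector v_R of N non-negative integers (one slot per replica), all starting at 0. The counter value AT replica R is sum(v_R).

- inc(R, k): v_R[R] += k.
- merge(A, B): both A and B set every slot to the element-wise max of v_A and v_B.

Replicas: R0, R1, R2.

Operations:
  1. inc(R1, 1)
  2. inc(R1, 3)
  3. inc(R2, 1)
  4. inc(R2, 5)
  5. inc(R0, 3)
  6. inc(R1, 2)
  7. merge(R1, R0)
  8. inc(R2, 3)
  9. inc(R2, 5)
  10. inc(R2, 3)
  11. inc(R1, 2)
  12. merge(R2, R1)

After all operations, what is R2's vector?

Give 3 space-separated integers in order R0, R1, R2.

Answer: 3 8 17

Derivation:
Op 1: inc R1 by 1 -> R1=(0,1,0) value=1
Op 2: inc R1 by 3 -> R1=(0,4,0) value=4
Op 3: inc R2 by 1 -> R2=(0,0,1) value=1
Op 4: inc R2 by 5 -> R2=(0,0,6) value=6
Op 5: inc R0 by 3 -> R0=(3,0,0) value=3
Op 6: inc R1 by 2 -> R1=(0,6,0) value=6
Op 7: merge R1<->R0 -> R1=(3,6,0) R0=(3,6,0)
Op 8: inc R2 by 3 -> R2=(0,0,9) value=9
Op 9: inc R2 by 5 -> R2=(0,0,14) value=14
Op 10: inc R2 by 3 -> R2=(0,0,17) value=17
Op 11: inc R1 by 2 -> R1=(3,8,0) value=11
Op 12: merge R2<->R1 -> R2=(3,8,17) R1=(3,8,17)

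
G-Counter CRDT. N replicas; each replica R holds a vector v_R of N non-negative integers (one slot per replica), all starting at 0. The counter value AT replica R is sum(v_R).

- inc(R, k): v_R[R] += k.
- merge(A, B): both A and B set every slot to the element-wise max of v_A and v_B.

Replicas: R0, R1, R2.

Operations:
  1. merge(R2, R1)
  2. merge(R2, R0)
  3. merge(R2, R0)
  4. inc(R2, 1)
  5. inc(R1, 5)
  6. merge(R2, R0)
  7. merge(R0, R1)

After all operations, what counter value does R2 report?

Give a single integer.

Op 1: merge R2<->R1 -> R2=(0,0,0) R1=(0,0,0)
Op 2: merge R2<->R0 -> R2=(0,0,0) R0=(0,0,0)
Op 3: merge R2<->R0 -> R2=(0,0,0) R0=(0,0,0)
Op 4: inc R2 by 1 -> R2=(0,0,1) value=1
Op 5: inc R1 by 5 -> R1=(0,5,0) value=5
Op 6: merge R2<->R0 -> R2=(0,0,1) R0=(0,0,1)
Op 7: merge R0<->R1 -> R0=(0,5,1) R1=(0,5,1)

Answer: 1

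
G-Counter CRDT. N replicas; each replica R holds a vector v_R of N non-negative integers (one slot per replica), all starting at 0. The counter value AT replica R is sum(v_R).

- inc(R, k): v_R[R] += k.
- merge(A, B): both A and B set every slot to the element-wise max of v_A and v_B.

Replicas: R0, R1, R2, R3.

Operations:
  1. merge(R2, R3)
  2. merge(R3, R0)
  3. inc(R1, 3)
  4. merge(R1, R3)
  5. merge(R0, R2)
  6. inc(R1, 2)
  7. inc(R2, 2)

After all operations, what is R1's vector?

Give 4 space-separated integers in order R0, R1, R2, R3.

Answer: 0 5 0 0

Derivation:
Op 1: merge R2<->R3 -> R2=(0,0,0,0) R3=(0,0,0,0)
Op 2: merge R3<->R0 -> R3=(0,0,0,0) R0=(0,0,0,0)
Op 3: inc R1 by 3 -> R1=(0,3,0,0) value=3
Op 4: merge R1<->R3 -> R1=(0,3,0,0) R3=(0,3,0,0)
Op 5: merge R0<->R2 -> R0=(0,0,0,0) R2=(0,0,0,0)
Op 6: inc R1 by 2 -> R1=(0,5,0,0) value=5
Op 7: inc R2 by 2 -> R2=(0,0,2,0) value=2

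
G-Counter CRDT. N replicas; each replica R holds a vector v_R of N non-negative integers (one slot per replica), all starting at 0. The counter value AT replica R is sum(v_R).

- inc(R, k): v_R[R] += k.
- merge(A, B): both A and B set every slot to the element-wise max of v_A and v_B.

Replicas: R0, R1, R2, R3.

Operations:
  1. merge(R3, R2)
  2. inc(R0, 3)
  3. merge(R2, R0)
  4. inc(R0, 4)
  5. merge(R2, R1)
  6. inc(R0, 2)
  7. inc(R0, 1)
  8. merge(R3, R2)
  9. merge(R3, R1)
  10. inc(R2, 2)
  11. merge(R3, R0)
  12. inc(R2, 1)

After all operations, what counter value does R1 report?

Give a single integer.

Op 1: merge R3<->R2 -> R3=(0,0,0,0) R2=(0,0,0,0)
Op 2: inc R0 by 3 -> R0=(3,0,0,0) value=3
Op 3: merge R2<->R0 -> R2=(3,0,0,0) R0=(3,0,0,0)
Op 4: inc R0 by 4 -> R0=(7,0,0,0) value=7
Op 5: merge R2<->R1 -> R2=(3,0,0,0) R1=(3,0,0,0)
Op 6: inc R0 by 2 -> R0=(9,0,0,0) value=9
Op 7: inc R0 by 1 -> R0=(10,0,0,0) value=10
Op 8: merge R3<->R2 -> R3=(3,0,0,0) R2=(3,0,0,0)
Op 9: merge R3<->R1 -> R3=(3,0,0,0) R1=(3,0,0,0)
Op 10: inc R2 by 2 -> R2=(3,0,2,0) value=5
Op 11: merge R3<->R0 -> R3=(10,0,0,0) R0=(10,0,0,0)
Op 12: inc R2 by 1 -> R2=(3,0,3,0) value=6

Answer: 3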